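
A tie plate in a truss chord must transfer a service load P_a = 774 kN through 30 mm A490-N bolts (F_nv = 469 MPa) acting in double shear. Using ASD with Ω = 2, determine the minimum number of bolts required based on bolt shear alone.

3 bolts

A_b = π·30²/4 = 706.9 mm².
Per-bolt allowable strength R_n/Ω = 469 × 706.9 × 2 / 1000 / 2 = 331.5 kN.
n ≥ 774 / 331.5 = 2.335 → use 3 bolts.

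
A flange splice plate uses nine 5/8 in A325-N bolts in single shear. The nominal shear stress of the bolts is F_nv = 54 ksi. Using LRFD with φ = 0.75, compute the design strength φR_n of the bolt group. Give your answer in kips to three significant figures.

A_b = π × 0.625² / 4 = 0.3068 in².
R_n = F_nv · A_b · n · n_s = 54 × 0.3068 × 9 × 1 = 149.1 kips.
Design strength φR_n = 0.75 × 149.1 = 112 kips.

112 kips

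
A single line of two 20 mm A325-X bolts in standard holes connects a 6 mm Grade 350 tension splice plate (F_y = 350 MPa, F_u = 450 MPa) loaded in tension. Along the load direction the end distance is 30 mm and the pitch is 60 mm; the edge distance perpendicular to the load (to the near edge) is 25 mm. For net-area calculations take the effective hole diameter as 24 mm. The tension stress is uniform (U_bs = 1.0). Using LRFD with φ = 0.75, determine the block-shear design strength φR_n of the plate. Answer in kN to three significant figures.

91.9 kN

Shear plane L_v = 30 + 1·60 = 90 mm; A_gv = 90 × 6 = 540 mm².
A_nv = (90 − 1.5·24) × 6 = 324 mm².
A_nt = (25 − 0.5·24) × 6 = 78 mm².
0.6 F_u A_nv = 87.48 kN; 0.6 F_y A_gv = 113.4 kN → shear rupture governs the shear term.
R_n = 87.48 + 1.0 × 450 × 78 / 1000 = 122.6 kN.
Design strength φR_n = 0.75 × 122.6 = 91.9 kN.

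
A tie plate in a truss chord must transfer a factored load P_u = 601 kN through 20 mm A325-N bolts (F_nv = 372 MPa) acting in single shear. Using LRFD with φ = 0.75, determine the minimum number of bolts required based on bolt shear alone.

A_b = π·20²/4 = 314.2 mm².
Per-bolt design strength φR_n = 0.75 × 372 × 314.2 × 1 / 1000 = 87.65 kN.
n ≥ 601 / 87.65 = 6.857 → use 7 bolts.

7 bolts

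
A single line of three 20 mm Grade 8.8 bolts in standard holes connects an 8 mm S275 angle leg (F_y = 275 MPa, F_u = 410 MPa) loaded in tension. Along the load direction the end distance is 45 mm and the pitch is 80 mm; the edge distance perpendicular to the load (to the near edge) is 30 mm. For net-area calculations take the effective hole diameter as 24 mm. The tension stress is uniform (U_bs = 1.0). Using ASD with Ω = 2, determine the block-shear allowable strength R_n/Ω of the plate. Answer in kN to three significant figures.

Shear plane L_v = 45 + 2·80 = 205 mm; A_gv = 205 × 8 = 1640 mm².
A_nv = (205 − 2.5·24) × 8 = 1160 mm².
A_nt = (30 − 0.5·24) × 8 = 144 mm².
0.6 F_u A_nv = 285.4 kN; 0.6 F_y A_gv = 270.6 kN → shear yielding governs the shear term.
R_n = 270.6 + 1.0 × 410 × 144 / 1000 = 329.6 kN.
Allowable strength R_n/Ω = 329.6 / 2 = 165 kN.

165 kN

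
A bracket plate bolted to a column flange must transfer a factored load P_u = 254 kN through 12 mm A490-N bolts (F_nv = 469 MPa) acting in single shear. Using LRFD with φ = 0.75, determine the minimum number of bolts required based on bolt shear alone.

A_b = π·12²/4 = 113.1 mm².
Per-bolt design strength φR_n = 0.75 × 469 × 113.1 × 1 / 1000 = 39.78 kN.
n ≥ 254 / 39.78 = 6.385 → use 7 bolts.

7 bolts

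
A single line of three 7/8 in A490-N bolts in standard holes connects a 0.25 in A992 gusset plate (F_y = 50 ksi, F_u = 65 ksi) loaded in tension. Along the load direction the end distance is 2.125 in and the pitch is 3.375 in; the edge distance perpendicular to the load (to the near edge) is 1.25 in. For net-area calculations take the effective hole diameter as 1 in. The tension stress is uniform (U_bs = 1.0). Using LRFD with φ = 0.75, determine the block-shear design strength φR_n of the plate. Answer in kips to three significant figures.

Shear plane L_v = 2.125 + 2·3.375 = 8.875 in; A_gv = 8.875 × 0.25 = 2.219 in².
A_nv = (8.875 − 2.5·1) × 0.25 = 1.594 in².
A_nt = (1.25 − 0.5·1) × 0.25 = 0.1875 in².
0.6 F_u A_nv = 62.16 kips; 0.6 F_y A_gv = 66.56 kips → shear rupture governs the shear term.
R_n = 62.16 + 1.0 × 65 × 0.1875 = 74.34 kips.
Design strength φR_n = 0.75 × 74.34 = 55.8 kips.

55.8 kips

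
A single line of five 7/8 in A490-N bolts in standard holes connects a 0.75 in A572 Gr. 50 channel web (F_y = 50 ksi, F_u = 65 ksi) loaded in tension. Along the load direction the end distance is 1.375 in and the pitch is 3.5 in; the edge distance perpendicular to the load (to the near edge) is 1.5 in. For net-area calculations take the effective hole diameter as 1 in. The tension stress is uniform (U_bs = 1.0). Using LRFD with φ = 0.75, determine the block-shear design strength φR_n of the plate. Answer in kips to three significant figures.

275 kips

Shear plane L_v = 1.375 + 4·3.5 = 15.38 in; A_gv = 15.38 × 0.75 = 11.53 in².
A_nv = (15.38 − 4.5·1) × 0.75 = 8.156 in².
A_nt = (1.5 − 0.5·1) × 0.75 = 0.75 in².
0.6 F_u A_nv = 318.1 kips; 0.6 F_y A_gv = 345.9 kips → shear rupture governs the shear term.
R_n = 318.1 + 1.0 × 65 × 0.75 = 366.8 kips.
Design strength φR_n = 0.75 × 366.8 = 275 kips.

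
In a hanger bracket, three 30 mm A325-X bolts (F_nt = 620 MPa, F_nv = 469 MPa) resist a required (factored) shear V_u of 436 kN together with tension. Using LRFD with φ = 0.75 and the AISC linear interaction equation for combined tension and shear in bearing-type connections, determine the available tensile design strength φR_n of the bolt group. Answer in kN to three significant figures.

706 kN

A_b = π·30²/4 = 706.9 mm²; f_rv = 436 × 1000 / (3 × 706.9) = 205.6 MPa.
F'_nt = 1.3 F_nt − (F_nt / φF_nv) f_rv = 1.3·620 − (620/(0.75·469))·205.6 = 443.6 MPa, capped at F_nt → F'_nt = 443.6 MPa.
R_n = F'_nt · A_b · n = 443.6 × 706.9 × 3 / 1000 = 940.7 kN.
Design strength φR_n = 0.75 × 940.7 = 706 kN.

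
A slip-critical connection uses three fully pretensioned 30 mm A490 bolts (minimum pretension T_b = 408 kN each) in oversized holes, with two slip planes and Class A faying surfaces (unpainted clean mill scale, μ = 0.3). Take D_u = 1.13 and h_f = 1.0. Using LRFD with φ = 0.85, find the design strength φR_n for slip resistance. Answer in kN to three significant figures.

705 kN

R_n = μ · D_u · h_f · T_b · n_s · n_b = 0.3 × 1.13 × 1.0 × 408 × 2 × 3 = 829.9 kN.
Design strength φR_n = 0.85 × 829.9 = 705 kN.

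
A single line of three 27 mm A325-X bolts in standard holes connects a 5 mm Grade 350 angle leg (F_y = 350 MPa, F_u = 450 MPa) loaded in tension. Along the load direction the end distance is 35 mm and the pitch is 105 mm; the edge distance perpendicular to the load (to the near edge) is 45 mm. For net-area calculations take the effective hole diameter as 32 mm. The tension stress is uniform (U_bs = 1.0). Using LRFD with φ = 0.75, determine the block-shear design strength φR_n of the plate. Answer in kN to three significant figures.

216 kN

Shear plane L_v = 35 + 2·105 = 245 mm; A_gv = 245 × 5 = 1225 mm².
A_nv = (245 − 2.5·32) × 5 = 825 mm².
A_nt = (45 − 0.5·32) × 5 = 145 mm².
0.6 F_u A_nv = 222.8 kN; 0.6 F_y A_gv = 257.2 kN → shear rupture governs the shear term.
R_n = 222.8 + 1.0 × 450 × 145 / 1000 = 288 kN.
Design strength φR_n = 0.75 × 288 = 216 kN.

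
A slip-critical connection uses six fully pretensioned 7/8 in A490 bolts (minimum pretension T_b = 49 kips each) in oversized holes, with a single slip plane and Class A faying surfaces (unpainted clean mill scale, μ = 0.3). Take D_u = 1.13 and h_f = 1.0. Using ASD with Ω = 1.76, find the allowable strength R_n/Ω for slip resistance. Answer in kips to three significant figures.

R_n = μ · D_u · h_f · T_b · n_s · n_b = 0.3 × 1.13 × 1.0 × 49 × 1 × 6 = 99.67 kips.
Allowable strength R_n/Ω = 99.67 / 1.76 = 56.6 kips.

56.6 kips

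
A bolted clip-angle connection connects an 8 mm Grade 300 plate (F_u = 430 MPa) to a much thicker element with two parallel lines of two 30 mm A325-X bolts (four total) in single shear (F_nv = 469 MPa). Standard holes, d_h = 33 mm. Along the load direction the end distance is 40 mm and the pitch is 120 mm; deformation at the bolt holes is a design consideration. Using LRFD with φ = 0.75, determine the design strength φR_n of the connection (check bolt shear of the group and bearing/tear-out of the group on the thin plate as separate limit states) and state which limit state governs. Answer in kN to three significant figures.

517 kN (bearing governs)

Bolt shear: A_b = π·30²/4 = 706.9 mm²; R_n = 469 × 706.9 × 4 × 1 / 1000 = 1326 kN → 0.75 × 1326 = 995 kN.
Bearing (1.2 l_c t F_u ≤ 2.4 d t F_u): upper limit = 2.4·30·8·430 / 1000 = 247.7 kN.
  Edge l_c = 40 − 33/2 = 23.5 → r_n = 97.01 kN; interior l_c = 120 − 33 = 87 → r_n = 247.7 kN.
  R_n,bearing = 2·97.01 + 2·247.7 = 689.4 kN → 0.75 × 689.4 = 517 kN.
Bearing governs: 517 kN.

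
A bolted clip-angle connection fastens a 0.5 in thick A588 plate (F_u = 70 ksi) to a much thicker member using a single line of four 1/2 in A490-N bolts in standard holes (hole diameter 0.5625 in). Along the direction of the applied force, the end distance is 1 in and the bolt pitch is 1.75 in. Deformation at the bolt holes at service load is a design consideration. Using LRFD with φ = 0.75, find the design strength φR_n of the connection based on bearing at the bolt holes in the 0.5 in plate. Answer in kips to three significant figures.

Per bolt r_n = 1.2 l_c t F_u ≤ 2.4 d t F_u; upper limit = 2.4 × 0.5 × 0.5 × 70 = 42 kips.
Edge bolt: l_c = 1 − 0.5625/2 = 0.7188 in → 1.2 × 0.7188 × 0.5 × 70 = 30.19 → r_n = 30.19 kips.
Interior bolts: l_c = 1.75 − 0.5625 = 1.188 in → 1.2 × 1.188 × 0.5 × 70 = 49.88 → r_n = 42 kips.
R_n = 1 × 30.19 + 3 × 42 = 156.2 kips.
Design strength φR_n = 0.75 × 156.2 = 117 kips.

117 kips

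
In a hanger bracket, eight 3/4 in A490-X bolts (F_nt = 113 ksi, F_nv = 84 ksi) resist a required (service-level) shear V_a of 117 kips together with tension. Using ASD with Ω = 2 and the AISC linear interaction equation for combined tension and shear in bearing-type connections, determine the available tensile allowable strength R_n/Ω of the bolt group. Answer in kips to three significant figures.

A_b = π·0.75²/4 = 0.4418 in²; f_rv = 117 / (8 × 0.4418) = 33.1 ksi.
F'_nt = 1.3 F_nt − (Ω F_nt / F_nv) f_rv = 1.3·113 − (2·113/84)·33.1 = 57.83 ksi, capped at F_nt → F'_nt = 57.83 ksi.
R_n = F'_nt · A_b · n = 57.83 × 0.4418 × 8 = 204.4 kips.
Allowable strength R_n/Ω = 204.4 / 2 = 102 kips.

102 kips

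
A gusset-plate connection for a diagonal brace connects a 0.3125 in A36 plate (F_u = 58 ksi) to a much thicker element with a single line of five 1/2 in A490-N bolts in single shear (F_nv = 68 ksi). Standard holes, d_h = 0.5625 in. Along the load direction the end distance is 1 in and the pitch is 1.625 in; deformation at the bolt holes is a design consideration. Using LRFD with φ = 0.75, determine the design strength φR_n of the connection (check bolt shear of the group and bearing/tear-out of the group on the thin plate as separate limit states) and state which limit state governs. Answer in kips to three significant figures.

Bolt shear: A_b = π·0.5²/4 = 0.1963 in²; R_n = 68 × 0.1963 × 5 × 1 = 66.76 kips → 0.75 × 66.76 = 50.1 kips.
Bearing (1.2 l_c t F_u ≤ 2.4 d t F_u): upper limit = 2.4·0.5·0.3125·58 = 21.75 kips.
  Edge l_c = 1 − 0.5625/2 = 0.7188 → r_n = 15.63 kips; interior l_c = 1.625 − 0.5625 = 1.062 → r_n = 21.75 kips.
  R_n,bearing = 1·15.63 + 4·21.75 = 102.6 kips → 0.75 × 102.6 = 77 kips.
Bolt shear governs: 50.1 kips.

50.1 kips (bolt shear governs)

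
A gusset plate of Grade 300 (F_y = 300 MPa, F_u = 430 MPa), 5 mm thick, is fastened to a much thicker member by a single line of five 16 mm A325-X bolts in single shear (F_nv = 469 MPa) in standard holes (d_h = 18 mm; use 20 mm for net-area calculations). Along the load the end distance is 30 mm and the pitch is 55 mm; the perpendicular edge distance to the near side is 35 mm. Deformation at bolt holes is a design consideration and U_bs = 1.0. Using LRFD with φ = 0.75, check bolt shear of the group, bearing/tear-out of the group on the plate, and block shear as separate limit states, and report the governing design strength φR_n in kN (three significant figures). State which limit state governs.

195 kN (block shear governs)

Bolt shear: A_b = π·16²/4 = 201.1 mm²; R_n = 469 × 201.1 × 5 × 1 / 1000 = 471.5 kN → 0.75 × 471.5 = 354 kN.
Bearing: edge l_c = 21, r_n = 54.18 kN; interior l_c = 37, r_n = 82.56 kN; R_n = 54.18 + 4·82.56 = 384.4 kN → 288 kN.
Block shear: A_gv = 1250, A_nv = 800, A_nt = 125 mm²; R_n = min(0.6F_uA_nv, 0.6F_yA_gv) + U_bs·F_u·A_nt = 260.1 kN → 195 kN.
Block shear governs: 195 kN.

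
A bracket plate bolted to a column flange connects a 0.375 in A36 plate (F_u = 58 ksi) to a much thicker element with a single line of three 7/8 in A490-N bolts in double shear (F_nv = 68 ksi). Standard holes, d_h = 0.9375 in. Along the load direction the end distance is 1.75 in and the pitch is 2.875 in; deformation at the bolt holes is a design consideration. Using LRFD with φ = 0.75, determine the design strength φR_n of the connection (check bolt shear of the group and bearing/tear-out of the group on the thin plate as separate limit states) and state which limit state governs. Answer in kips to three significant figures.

Bolt shear: A_b = π·0.875²/4 = 0.6013 in²; R_n = 68 × 0.6013 × 3 × 2 = 245.3 kips → 0.75 × 245.3 = 184 kips.
Bearing (1.2 l_c t F_u ≤ 2.4 d t F_u): upper limit = 2.4·0.875·0.375·58 = 45.68 kips.
  Edge l_c = 1.75 − 0.9375/2 = 1.281 → r_n = 33.44 kips; interior l_c = 2.875 − 0.9375 = 1.938 → r_n = 45.68 kips.
  R_n,bearing = 1·33.44 + 2·45.68 = 124.8 kips → 0.75 × 124.8 = 93.6 kips.
Bearing governs: 93.6 kips.

93.6 kips (bearing governs)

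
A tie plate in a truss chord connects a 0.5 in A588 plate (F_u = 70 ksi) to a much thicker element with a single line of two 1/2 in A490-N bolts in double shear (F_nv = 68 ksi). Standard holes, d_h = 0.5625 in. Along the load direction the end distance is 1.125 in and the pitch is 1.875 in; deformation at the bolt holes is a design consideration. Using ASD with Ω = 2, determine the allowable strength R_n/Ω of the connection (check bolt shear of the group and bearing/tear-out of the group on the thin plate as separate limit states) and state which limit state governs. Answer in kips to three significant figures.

26.7 kips (bolt shear governs)

Bolt shear: A_b = π·0.5²/4 = 0.1963 in²; R_n = 68 × 0.1963 × 2 × 2 = 53.41 kips → 53.41 / 2 = 26.7 kips.
Bearing (1.2 l_c t F_u ≤ 2.4 d t F_u): upper limit = 2.4·0.5·0.5·70 = 42 kips.
  Edge l_c = 1.125 − 0.5625/2 = 0.8438 → r_n = 35.44 kips; interior l_c = 1.875 − 0.5625 = 1.312 → r_n = 42 kips.
  R_n,bearing = 1·35.44 + 1·42 = 77.44 kips → 77.44 / 2 = 38.7 kips.
Bolt shear governs: 26.7 kips.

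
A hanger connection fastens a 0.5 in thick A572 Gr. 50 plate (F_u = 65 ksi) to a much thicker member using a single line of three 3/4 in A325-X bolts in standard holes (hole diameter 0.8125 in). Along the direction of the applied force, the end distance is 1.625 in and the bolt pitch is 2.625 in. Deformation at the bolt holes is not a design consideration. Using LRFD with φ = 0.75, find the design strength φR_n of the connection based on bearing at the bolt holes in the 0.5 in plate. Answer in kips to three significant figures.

154 kips

Per bolt r_n = 1.5 l_c t F_u ≤ 3.0 d t F_u; upper limit = 3.0 × 0.75 × 0.5 × 65 = 73.12 kips.
Edge bolt: l_c = 1.625 − 0.8125/2 = 1.219 in → 1.5 × 1.219 × 0.5 × 65 = 59.41 → r_n = 59.41 kips.
Interior bolts: l_c = 2.625 − 0.8125 = 1.812 in → 1.5 × 1.812 × 0.5 × 65 = 88.36 → r_n = 73.12 kips.
R_n = 1 × 59.41 + 2 × 73.12 = 205.7 kips.
Design strength φR_n = 0.75 × 205.7 = 154 kips.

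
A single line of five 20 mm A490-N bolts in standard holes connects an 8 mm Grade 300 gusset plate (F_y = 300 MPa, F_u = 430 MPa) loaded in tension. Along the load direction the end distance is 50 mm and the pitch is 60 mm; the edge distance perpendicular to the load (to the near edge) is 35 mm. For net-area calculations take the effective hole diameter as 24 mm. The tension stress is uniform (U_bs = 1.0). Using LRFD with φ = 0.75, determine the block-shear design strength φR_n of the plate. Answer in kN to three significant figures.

341 kN

Shear plane L_v = 50 + 4·60 = 290 mm; A_gv = 290 × 8 = 2320 mm².
A_nv = (290 − 4.5·24) × 8 = 1456 mm².
A_nt = (35 − 0.5·24) × 8 = 184 mm².
0.6 F_u A_nv = 375.6 kN; 0.6 F_y A_gv = 417.6 kN → shear rupture governs the shear term.
R_n = 375.6 + 1.0 × 430 × 184 / 1000 = 454.8 kN.
Design strength φR_n = 0.75 × 454.8 = 341 kN.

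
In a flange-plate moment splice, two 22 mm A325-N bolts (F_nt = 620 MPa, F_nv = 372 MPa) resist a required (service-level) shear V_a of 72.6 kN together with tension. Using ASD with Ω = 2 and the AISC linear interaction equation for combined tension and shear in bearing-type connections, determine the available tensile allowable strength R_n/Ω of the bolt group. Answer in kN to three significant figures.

185 kN

A_b = π·22²/4 = 380.1 mm²; f_rv = 72.6 × 1000 / (2 × 380.1) = 95.49 MPa.
F'_nt = 1.3 F_nt − (Ω F_nt / F_nv) f_rv = 1.3·620 − (2·620/372)·95.49 = 487.7 MPa, capped at F_nt → F'_nt = 487.7 MPa.
R_n = F'_nt · A_b · n = 487.7 × 380.1 × 2 / 1000 = 370.8 kN.
Allowable strength R_n/Ω = 370.8 / 2 = 185 kN.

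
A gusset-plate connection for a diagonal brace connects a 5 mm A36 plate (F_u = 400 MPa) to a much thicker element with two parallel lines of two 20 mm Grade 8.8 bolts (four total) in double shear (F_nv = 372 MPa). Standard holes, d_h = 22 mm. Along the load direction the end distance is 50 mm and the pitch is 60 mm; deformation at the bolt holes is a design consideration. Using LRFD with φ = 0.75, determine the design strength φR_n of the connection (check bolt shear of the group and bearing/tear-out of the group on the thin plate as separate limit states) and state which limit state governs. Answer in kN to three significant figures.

Bolt shear: A_b = π·20²/4 = 314.2 mm²; R_n = 372 × 314.2 × 4 × 2 / 1000 = 934.9 kN → 0.75 × 934.9 = 701 kN.
Bearing (1.2 l_c t F_u ≤ 2.4 d t F_u): upper limit = 2.4·20·5·400 / 1000 = 96 kN.
  Edge l_c = 50 − 22/2 = 39 → r_n = 93.6 kN; interior l_c = 60 − 22 = 38 → r_n = 91.2 kN.
  R_n,bearing = 2·93.6 + 2·91.2 = 369.6 kN → 0.75 × 369.6 = 277 kN.
Bearing governs: 277 kN.

277 kN (bearing governs)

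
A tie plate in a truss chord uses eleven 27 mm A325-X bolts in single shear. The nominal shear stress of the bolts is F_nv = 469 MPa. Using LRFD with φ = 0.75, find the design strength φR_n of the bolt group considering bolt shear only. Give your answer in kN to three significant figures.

2220 kN

A_b = π × 27² / 4 = 572.6 mm².
R_n = F_nv · A_b · n · n_s = 469 × 572.6 × 11 × 1 / 1000 = 2954 kN.
Design strength φR_n = 0.75 × 2954 = 2220 kN.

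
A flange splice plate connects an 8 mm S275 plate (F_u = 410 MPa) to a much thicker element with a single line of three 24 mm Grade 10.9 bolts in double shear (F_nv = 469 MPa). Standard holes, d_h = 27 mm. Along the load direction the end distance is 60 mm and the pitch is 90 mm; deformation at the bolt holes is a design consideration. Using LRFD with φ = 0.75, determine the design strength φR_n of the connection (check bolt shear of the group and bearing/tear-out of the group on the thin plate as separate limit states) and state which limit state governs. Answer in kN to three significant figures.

Bolt shear: A_b = π·24²/4 = 452.4 mm²; R_n = 469 × 452.4 × 3 × 2 / 1000 = 1273 kN → 0.75 × 1273 = 955 kN.
Bearing (1.2 l_c t F_u ≤ 2.4 d t F_u): upper limit = 2.4·24·8·410 / 1000 = 188.9 kN.
  Edge l_c = 60 − 27/2 = 46.5 → r_n = 183 kN; interior l_c = 90 − 27 = 63 → r_n = 188.9 kN.
  R_n,bearing = 1·183 + 2·188.9 = 560.9 kN → 0.75 × 560.9 = 421 kN.
Bearing governs: 421 kN.

421 kN (bearing governs)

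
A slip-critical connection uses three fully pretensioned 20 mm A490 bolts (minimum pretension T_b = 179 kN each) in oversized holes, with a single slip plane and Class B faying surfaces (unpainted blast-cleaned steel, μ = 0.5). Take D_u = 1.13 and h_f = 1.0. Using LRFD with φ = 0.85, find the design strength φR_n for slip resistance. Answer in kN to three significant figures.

R_n = μ · D_u · h_f · T_b · n_s · n_b = 0.5 × 1.13 × 1.0 × 179 × 1 × 3 = 303.4 kN.
Design strength φR_n = 0.85 × 303.4 = 258 kN.

258 kN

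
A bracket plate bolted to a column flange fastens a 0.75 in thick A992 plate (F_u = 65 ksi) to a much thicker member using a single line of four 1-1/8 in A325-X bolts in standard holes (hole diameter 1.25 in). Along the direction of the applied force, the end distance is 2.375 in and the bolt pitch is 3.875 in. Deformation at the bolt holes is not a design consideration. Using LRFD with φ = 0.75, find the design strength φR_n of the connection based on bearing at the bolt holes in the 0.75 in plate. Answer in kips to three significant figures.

466 kips

Per bolt r_n = 1.5 l_c t F_u ≤ 3.0 d t F_u; upper limit = 3.0 × 1.125 × 0.75 × 65 = 164.5 kips.
Edge bolt: l_c = 2.375 − 1.25/2 = 1.75 in → 1.5 × 1.75 × 0.75 × 65 = 128 → r_n = 128 kips.
Interior bolts: l_c = 3.875 − 1.25 = 2.625 in → 1.5 × 2.625 × 0.75 × 65 = 192 → r_n = 164.5 kips.
R_n = 1 × 128 + 3 × 164.5 = 621.6 kips.
Design strength φR_n = 0.75 × 621.6 = 466 kips.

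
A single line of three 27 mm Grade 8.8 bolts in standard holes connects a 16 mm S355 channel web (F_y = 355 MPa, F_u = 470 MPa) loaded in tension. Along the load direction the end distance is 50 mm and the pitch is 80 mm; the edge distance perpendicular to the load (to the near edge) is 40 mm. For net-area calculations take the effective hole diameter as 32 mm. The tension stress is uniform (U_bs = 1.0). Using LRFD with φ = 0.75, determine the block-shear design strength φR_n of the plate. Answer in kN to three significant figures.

575 kN

Shear plane L_v = 50 + 2·80 = 210 mm; A_gv = 210 × 16 = 3360 mm².
A_nv = (210 − 2.5·32) × 16 = 2080 mm².
A_nt = (40 − 0.5·32) × 16 = 384 mm².
0.6 F_u A_nv = 586.6 kN; 0.6 F_y A_gv = 715.7 kN → shear rupture governs the shear term.
R_n = 586.6 + 1.0 × 470 × 384 / 1000 = 767 kN.
Design strength φR_n = 0.75 × 767 = 575 kN.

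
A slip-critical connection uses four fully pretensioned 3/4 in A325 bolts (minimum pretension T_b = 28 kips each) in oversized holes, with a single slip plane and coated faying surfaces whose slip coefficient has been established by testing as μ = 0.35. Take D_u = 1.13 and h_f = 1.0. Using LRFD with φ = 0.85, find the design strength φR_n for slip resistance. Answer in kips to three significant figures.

37.7 kips

R_n = μ · D_u · h_f · T_b · n_s · n_b = 0.35 × 1.13 × 1.0 × 28 × 1 × 4 = 44.3 kips.
Design strength φR_n = 0.85 × 44.3 = 37.7 kips.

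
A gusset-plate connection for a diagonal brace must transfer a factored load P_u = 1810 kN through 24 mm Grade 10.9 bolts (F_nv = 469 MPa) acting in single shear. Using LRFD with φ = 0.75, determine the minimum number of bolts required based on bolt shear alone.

12 bolts

A_b = π·24²/4 = 452.4 mm².
Per-bolt design strength φR_n = 0.75 × 469 × 452.4 × 1 / 1000 = 159.1 kN.
n ≥ 1810 / 159.1 = 11.37 → use 12 bolts.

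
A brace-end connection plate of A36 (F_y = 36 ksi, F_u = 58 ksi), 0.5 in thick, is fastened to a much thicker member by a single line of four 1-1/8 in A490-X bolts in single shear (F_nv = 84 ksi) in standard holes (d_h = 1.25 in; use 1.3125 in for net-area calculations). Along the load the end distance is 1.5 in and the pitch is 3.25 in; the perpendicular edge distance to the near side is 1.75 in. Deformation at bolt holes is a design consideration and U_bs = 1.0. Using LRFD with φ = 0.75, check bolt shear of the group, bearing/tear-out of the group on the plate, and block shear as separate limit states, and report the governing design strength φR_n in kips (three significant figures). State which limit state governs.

111 kips (block shear governs)

Bolt shear: A_b = π·1.125²/4 = 0.994 in²; R_n = 84 × 0.994 × 4 × 1 = 334 kips → 0.75 × 334 = 250 kips.
Bearing: edge l_c = 0.875, r_n = 30.45 kips; interior l_c = 2, r_n = 69.6 kips; R_n = 30.45 + 3·69.6 = 239.2 kips → 179 kips.
Block shear: A_gv = 5.625, A_nv = 3.328, A_nt = 0.5469 in²; R_n = min(0.6F_uA_nv, 0.6F_yA_gv) + U_bs·F_u·A_nt = 147.5 kips → 111 kips.
Block shear governs: 111 kips.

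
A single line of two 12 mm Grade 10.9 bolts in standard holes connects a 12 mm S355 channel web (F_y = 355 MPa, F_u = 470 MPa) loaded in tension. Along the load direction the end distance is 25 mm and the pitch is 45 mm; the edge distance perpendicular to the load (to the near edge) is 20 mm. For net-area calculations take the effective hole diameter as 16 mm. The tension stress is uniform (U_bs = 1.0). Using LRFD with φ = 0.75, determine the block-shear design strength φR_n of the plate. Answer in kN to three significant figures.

168 kN

Shear plane L_v = 25 + 1·45 = 70 mm; A_gv = 70 × 12 = 840 mm².
A_nv = (70 − 1.5·16) × 12 = 552 mm².
A_nt = (20 − 0.5·16) × 12 = 144 mm².
0.6 F_u A_nv = 155.7 kN; 0.6 F_y A_gv = 178.9 kN → shear rupture governs the shear term.
R_n = 155.7 + 1.0 × 470 × 144 / 1000 = 223.3 kN.
Design strength φR_n = 0.75 × 223.3 = 168 kN.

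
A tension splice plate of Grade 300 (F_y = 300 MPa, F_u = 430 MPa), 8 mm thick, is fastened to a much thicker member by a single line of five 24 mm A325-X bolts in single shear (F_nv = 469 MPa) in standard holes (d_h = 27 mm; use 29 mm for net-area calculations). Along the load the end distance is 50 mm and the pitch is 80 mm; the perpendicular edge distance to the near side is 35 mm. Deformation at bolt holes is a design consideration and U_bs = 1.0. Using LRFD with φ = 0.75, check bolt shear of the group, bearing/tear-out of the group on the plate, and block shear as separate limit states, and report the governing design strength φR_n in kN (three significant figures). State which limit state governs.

424 kN (block shear governs)

Bolt shear: A_b = π·24²/4 = 452.4 mm²; R_n = 469 × 452.4 × 5 × 1 / 1000 = 1061 kN → 0.75 × 1061 = 796 kN.
Bearing: edge l_c = 36.5, r_n = 150.7 kN; interior l_c = 53, r_n = 198.1 kN; R_n = 150.7 + 4·198.1 = 943.2 kN → 707 kN.
Block shear: A_gv = 2960, A_nv = 1916, A_nt = 164 mm²; R_n = min(0.6F_uA_nv, 0.6F_yA_gv) + U_bs·F_u·A_nt = 564.8 kN → 424 kN.
Block shear governs: 424 kN.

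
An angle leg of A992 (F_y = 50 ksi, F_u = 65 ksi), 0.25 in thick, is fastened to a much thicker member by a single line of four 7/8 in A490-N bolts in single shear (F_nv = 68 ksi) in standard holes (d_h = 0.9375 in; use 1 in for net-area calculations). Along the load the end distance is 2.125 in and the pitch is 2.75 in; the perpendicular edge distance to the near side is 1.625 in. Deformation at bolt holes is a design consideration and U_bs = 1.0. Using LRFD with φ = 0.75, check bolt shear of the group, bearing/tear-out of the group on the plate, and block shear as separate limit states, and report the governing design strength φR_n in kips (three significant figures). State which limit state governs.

64 kips (block shear governs)

Bolt shear: A_b = π·0.875²/4 = 0.6013 in²; R_n = 68 × 0.6013 × 4 × 1 = 163.6 kips → 0.75 × 163.6 = 123 kips.
Bearing: edge l_c = 1.656, r_n = 32.3 kips; interior l_c = 1.812, r_n = 34.12 kips; R_n = 32.3 + 3·34.12 = 134.7 kips → 101 kips.
Block shear: A_gv = 2.594, A_nv = 1.719, A_nt = 0.2812 in²; R_n = min(0.6F_uA_nv, 0.6F_yA_gv) + U_bs·F_u·A_nt = 85.31 kips → 64 kips.
Block shear governs: 64 kips.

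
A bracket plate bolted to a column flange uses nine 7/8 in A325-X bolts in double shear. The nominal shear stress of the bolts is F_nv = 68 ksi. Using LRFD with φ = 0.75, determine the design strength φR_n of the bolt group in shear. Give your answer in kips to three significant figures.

552 kips

A_b = π × 0.875² / 4 = 0.6013 in².
R_n = F_nv · A_b · n · n_s = 68 × 0.6013 × 9 × 2 = 736 kips.
Design strength φR_n = 0.75 × 736 = 552 kips.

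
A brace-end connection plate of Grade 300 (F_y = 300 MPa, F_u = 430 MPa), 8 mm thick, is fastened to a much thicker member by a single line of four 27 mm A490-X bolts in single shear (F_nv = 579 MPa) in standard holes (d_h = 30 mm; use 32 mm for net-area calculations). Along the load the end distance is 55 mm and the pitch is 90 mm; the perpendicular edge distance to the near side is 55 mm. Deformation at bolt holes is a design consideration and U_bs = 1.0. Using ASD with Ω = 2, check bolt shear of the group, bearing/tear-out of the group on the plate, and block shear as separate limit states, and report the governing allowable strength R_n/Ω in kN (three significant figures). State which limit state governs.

287 kN (block shear governs)

Bolt shear: A_b = π·27²/4 = 572.6 mm²; R_n = 579 × 572.6 × 4 × 1 / 1000 = 1326 kN → 1326 / 2 = 663 kN.
Bearing: edge l_c = 40, r_n = 165.1 kN; interior l_c = 60, r_n = 222.9 kN; R_n = 165.1 + 3·222.9 = 833.9 kN → 417 kN.
Block shear: A_gv = 2600, A_nv = 1704, A_nt = 312 mm²; R_n = min(0.6F_uA_nv, 0.6F_yA_gv) + U_bs·F_u·A_nt = 573.8 kN → 287 kN.
Block shear governs: 287 kN.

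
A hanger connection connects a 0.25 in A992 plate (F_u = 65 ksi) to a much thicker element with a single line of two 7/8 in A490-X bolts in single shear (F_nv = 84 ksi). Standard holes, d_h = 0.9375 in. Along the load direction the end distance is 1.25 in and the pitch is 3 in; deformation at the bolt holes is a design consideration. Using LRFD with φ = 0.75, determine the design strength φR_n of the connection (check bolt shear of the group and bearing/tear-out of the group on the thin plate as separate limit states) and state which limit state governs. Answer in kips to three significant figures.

Bolt shear: A_b = π·0.875²/4 = 0.6013 in²; R_n = 84 × 0.6013 × 2 × 1 = 101 kips → 0.75 × 101 = 75.8 kips.
Bearing (1.2 l_c t F_u ≤ 2.4 d t F_u): upper limit = 2.4·0.875·0.25·65 = 34.12 kips.
  Edge l_c = 1.25 − 0.9375/2 = 0.7812 → r_n = 15.23 kips; interior l_c = 3 − 0.9375 = 2.062 → r_n = 34.12 kips.
  R_n,bearing = 1·15.23 + 1·34.12 = 49.36 kips → 0.75 × 49.36 = 37 kips.
Bearing governs: 37 kips.

37 kips (bearing governs)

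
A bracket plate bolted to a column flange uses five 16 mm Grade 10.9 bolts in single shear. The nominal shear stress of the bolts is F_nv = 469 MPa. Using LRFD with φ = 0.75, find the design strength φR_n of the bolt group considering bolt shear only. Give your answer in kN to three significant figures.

A_b = π × 16² / 4 = 201.1 mm².
R_n = F_nv · A_b · n · n_s = 469 × 201.1 × 5 × 1 / 1000 = 471.5 kN.
Design strength φR_n = 0.75 × 471.5 = 354 kN.

354 kN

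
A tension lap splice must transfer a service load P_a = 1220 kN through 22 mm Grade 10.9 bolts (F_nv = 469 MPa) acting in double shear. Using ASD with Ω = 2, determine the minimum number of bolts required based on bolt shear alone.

A_b = π·22²/4 = 380.1 mm².
Per-bolt allowable strength R_n/Ω = 469 × 380.1 × 2 / 1000 / 2 = 178.3 kN.
n ≥ 1220 / 178.3 = 6.843 → use 7 bolts.

7 bolts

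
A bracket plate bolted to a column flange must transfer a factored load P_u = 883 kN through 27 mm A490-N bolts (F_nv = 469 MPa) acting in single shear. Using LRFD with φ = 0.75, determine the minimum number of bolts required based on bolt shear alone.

5 bolts

A_b = π·27²/4 = 572.6 mm².
Per-bolt design strength φR_n = 0.75 × 469 × 572.6 × 1 / 1000 = 201.4 kN.
n ≥ 883 / 201.4 = 4.384 → use 5 bolts.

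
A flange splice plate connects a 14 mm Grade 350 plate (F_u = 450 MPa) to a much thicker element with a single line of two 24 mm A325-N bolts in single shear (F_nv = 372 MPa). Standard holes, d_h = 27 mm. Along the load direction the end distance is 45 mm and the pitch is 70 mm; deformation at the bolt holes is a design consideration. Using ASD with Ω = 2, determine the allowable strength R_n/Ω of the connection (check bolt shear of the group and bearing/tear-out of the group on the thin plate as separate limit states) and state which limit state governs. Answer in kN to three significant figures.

Bolt shear: A_b = π·24²/4 = 452.4 mm²; R_n = 372 × 452.4 × 2 × 1 / 1000 = 336.6 kN → 336.6 / 2 = 168 kN.
Bearing (1.2 l_c t F_u ≤ 2.4 d t F_u): upper limit = 2.4·24·14·450 / 1000 = 362.9 kN.
  Edge l_c = 45 − 27/2 = 31.5 → r_n = 238.1 kN; interior l_c = 70 − 27 = 43 → r_n = 325.1 kN.
  R_n,bearing = 1·238.1 + 1·325.1 = 563.2 kN → 563.2 / 2 = 282 kN.
Bolt shear governs: 168 kN.

168 kN (bolt shear governs)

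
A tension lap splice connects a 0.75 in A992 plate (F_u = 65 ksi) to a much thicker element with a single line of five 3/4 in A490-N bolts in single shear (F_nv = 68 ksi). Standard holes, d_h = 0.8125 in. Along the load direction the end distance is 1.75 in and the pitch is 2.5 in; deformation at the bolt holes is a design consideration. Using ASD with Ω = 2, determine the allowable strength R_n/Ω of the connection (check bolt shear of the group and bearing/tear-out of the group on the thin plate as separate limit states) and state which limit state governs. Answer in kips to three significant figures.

75.1 kips (bolt shear governs)

Bolt shear: A_b = π·0.75²/4 = 0.4418 in²; R_n = 68 × 0.4418 × 5 × 1 = 150.2 kips → 150.2 / 2 = 75.1 kips.
Bearing (1.2 l_c t F_u ≤ 2.4 d t F_u): upper limit = 2.4·0.75·0.75·65 = 87.75 kips.
  Edge l_c = 1.75 − 0.8125/2 = 1.344 → r_n = 78.61 kips; interior l_c = 2.5 − 0.8125 = 1.688 → r_n = 87.75 kips.
  R_n,bearing = 1·78.61 + 4·87.75 = 429.6 kips → 429.6 / 2 = 215 kips.
Bolt shear governs: 75.1 kips.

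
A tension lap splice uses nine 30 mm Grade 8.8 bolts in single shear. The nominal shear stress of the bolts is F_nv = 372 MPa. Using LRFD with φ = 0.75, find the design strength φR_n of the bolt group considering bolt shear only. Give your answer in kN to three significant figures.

A_b = π × 30² / 4 = 706.9 mm².
R_n = F_nv · A_b · n · n_s = 372 × 706.9 × 9 × 1 / 1000 = 2367 kN.
Design strength φR_n = 0.75 × 2367 = 1770 kN.

1770 kN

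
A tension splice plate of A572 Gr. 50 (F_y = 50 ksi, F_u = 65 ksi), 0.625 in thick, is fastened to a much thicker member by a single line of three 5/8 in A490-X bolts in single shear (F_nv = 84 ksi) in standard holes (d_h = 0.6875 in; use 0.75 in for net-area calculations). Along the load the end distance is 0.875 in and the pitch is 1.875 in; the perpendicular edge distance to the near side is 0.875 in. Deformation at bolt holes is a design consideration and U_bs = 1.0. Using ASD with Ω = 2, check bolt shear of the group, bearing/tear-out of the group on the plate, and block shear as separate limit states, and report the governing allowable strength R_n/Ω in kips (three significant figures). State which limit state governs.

38.7 kips (bolt shear governs)

Bolt shear: A_b = π·0.625²/4 = 0.3068 in²; R_n = 84 × 0.3068 × 3 × 1 = 77.31 kips → 77.31 / 2 = 38.7 kips.
Bearing: edge l_c = 0.5312, r_n = 25.9 kips; interior l_c = 1.188, r_n = 57.89 kips; R_n = 25.9 + 2·57.89 = 141.7 kips → 70.8 kips.
Block shear: A_gv = 2.891, A_nv = 1.719, A_nt = 0.3125 in²; R_n = min(0.6F_uA_nv, 0.6F_yA_gv) + U_bs·F_u·A_nt = 87.34 kips → 43.7 kips.
Bolt shear governs: 38.7 kips.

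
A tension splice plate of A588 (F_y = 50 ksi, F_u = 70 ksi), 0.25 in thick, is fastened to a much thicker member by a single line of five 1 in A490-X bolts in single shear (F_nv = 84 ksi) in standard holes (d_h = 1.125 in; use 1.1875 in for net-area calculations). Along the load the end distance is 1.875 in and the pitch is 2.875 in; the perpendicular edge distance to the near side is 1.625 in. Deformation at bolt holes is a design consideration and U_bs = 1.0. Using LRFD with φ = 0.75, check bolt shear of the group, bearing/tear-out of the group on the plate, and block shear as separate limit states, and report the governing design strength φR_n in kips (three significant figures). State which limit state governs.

76.8 kips (block shear governs)

Bolt shear: A_b = π·1²/4 = 0.7854 in²; R_n = 84 × 0.7854 × 5 × 1 = 329.9 kips → 0.75 × 329.9 = 247 kips.
Bearing: edge l_c = 1.312, r_n = 27.56 kips; interior l_c = 1.75, r_n = 36.75 kips; R_n = 27.56 + 4·36.75 = 174.6 kips → 131 kips.
Block shear: A_gv = 3.344, A_nv = 2.008, A_nt = 0.2578 in²; R_n = min(0.6F_uA_nv, 0.6F_yA_gv) + U_bs·F_u·A_nt = 102.4 kips → 76.8 kips.
Block shear governs: 76.8 kips.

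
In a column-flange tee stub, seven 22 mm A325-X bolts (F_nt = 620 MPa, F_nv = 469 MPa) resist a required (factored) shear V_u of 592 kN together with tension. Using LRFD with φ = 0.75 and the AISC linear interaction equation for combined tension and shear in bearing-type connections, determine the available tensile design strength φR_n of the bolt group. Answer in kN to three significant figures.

826 kN

A_b = π·22²/4 = 380.1 mm²; f_rv = 592 × 1000 / (7 × 380.1) = 222.5 MPa.
F'_nt = 1.3 F_nt − (F_nt / φF_nv) f_rv = 1.3·620 − (620/(0.75·469))·222.5 = 413.9 MPa, capped at F_nt → F'_nt = 413.9 MPa.
R_n = F'_nt · A_b · n = 413.9 × 380.1 × 7 / 1000 = 1101 kN.
Design strength φR_n = 0.75 × 1101 = 826 kN.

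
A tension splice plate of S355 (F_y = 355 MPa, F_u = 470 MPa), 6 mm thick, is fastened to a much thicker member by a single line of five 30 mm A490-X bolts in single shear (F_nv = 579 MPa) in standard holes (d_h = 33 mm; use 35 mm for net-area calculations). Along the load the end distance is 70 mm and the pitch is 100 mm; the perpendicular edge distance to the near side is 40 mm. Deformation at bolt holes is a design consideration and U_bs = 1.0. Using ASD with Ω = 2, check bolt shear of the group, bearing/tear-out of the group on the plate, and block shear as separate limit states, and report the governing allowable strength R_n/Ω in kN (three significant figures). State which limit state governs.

296 kN (block shear governs)

Bolt shear: A_b = π·30²/4 = 706.9 mm²; R_n = 579 × 706.9 × 5 × 1 / 1000 = 2046 kN → 2046 / 2 = 1020 kN.
Bearing: edge l_c = 53.5, r_n = 181 kN; interior l_c = 67, r_n = 203 kN; R_n = 181 + 4·203 = 993.2 kN → 497 kN.
Block shear: A_gv = 2820, A_nv = 1875, A_nt = 135 mm²; R_n = min(0.6F_uA_nv, 0.6F_yA_gv) + U_bs·F_u·A_nt = 592.2 kN → 296 kN.
Block shear governs: 296 kN.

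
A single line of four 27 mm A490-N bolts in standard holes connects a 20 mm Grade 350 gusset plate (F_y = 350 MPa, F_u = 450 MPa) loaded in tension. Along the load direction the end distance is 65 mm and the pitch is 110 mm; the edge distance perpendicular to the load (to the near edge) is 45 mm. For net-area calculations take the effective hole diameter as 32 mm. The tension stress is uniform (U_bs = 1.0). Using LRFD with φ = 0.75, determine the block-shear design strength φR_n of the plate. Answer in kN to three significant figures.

Shear plane L_v = 65 + 3·110 = 395 mm; A_gv = 395 × 20 = 7900 mm².
A_nv = (395 − 3.5·32) × 20 = 5660 mm².
A_nt = (45 − 0.5·32) × 20 = 580 mm².
0.6 F_u A_nv = 1528 kN; 0.6 F_y A_gv = 1659 kN → shear rupture governs the shear term.
R_n = 1528 + 1.0 × 450 × 580 / 1000 = 1789 kN.
Design strength φR_n = 0.75 × 1789 = 1340 kN.

1340 kN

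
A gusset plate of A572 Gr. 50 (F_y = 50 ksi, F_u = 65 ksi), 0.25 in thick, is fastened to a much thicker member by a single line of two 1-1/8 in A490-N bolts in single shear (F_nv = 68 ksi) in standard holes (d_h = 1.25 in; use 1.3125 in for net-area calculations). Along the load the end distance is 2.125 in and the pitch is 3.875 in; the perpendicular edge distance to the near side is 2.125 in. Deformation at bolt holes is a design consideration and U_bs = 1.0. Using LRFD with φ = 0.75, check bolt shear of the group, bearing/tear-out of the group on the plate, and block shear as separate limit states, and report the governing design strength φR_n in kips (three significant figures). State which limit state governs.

Bolt shear: A_b = π·1.125²/4 = 0.994 in²; R_n = 68 × 0.994 × 2 × 1 = 135.2 kips → 0.75 × 135.2 = 101 kips.
Bearing: edge l_c = 1.5, r_n = 29.25 kips; interior l_c = 2.625, r_n = 43.87 kips; R_n = 29.25 + 1·43.87 = 73.12 kips → 54.8 kips.
Block shear: A_gv = 1.5, A_nv = 1.008, A_nt = 0.3672 in²; R_n = min(0.6F_uA_nv, 0.6F_yA_gv) + U_bs·F_u·A_nt = 63.17 kips → 47.4 kips.
Block shear governs: 47.4 kips.

47.4 kips (block shear governs)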